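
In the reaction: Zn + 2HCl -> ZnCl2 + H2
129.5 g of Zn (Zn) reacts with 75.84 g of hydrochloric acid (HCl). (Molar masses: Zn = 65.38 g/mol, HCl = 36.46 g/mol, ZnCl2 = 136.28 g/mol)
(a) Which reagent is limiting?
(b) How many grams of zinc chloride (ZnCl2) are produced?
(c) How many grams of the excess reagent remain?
(a) HCl, (b) 141.7 g, (c) 61.5 g

Moles of Zn = 129.5 g ÷ 65.38 g/mol = 1.98073 mol
Moles of HCl = 75.84 g ÷ 36.46 g/mol = 2.08009 mol
Moles ÷ coefficient: Zn: 1.98073/1 = 1.981, HCl: 2.08009/2 = 1.04
(a) HCl has the smaller value, so HCl is the limiting reagent.
(b) Moles of ZnCl2 = 2.08009 mol HCl × (1/2) = 1.04004 mol; mass = 1.04004 mol × 136.28 g/mol = 141.7 g
(c) Zn consumed = 2.08009 × (1/2) = 1.04004 mol; remaining = 1.98073 − 1.04004 = 0.940684 mol; mass = 0.940684 mol × 65.38 g/mol = 61.5 g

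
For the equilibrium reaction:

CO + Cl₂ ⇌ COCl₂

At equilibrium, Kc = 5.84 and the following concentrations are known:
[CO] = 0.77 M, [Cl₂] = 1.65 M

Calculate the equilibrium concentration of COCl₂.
[COCl₂] = 7.4197 M

Kc = ([COCl₂]) / ([CO] × [Cl₂]) = 5.84
[COCl₂]^1 = Kc · (reactant terms)/(other product terms) = 5.84 · 1.2705 / 1 = 7.4197
[COCl₂] = 7.4197 M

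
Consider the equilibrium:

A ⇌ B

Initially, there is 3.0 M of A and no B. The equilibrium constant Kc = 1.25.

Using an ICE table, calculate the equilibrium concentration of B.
[B] = 1.667 M

ICE: [A] = 3.0 − x, [B] = x.
Kc = x/(3.0 − x) = 1.25 ⇒ x = 1.25·3.0/(1 + 1.25) = 3.75/2.25 = 1.667.
[B] = x = 1.667 M.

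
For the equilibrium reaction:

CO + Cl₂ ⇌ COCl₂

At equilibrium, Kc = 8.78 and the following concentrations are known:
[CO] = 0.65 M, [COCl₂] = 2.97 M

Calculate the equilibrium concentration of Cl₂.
[Cl₂] = 0.5204 M

Kc = ([COCl₂]) / ([CO] × [Cl₂]) = 8.78
[Cl₂]^1 = (product terms)/(Kc · other reactant terms) = 2.97 / (8.78 · 0.65) = 0.52041
[Cl₂] = 0.5204 M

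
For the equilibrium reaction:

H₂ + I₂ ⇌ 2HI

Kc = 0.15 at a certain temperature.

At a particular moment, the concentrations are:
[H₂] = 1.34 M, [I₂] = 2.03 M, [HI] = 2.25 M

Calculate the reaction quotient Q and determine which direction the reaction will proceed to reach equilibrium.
Q = 1.861, Q > K, reaction proceeds reverse (toward reactants)

Q = ([HI]^2) / ([H₂] × [I₂])
  = ((2.25)^2) / ((1.34)·(2.03)) = 5.0625/2.7202 = 1.861
Since Q = 1.861 > Kc = 0.15, the reaction proceeds reverse (toward reactants) to reach equilibrium.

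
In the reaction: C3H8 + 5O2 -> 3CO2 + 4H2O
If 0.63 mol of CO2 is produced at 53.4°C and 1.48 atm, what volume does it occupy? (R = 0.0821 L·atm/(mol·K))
T = 53.4°C + 273.15 = 326.55 K
V = nRT/P = (0.63 × 0.0821 × 326.55) / 1.48
V = 11.41 L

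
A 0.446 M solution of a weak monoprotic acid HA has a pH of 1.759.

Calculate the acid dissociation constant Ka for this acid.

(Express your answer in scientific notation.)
K_a = 7.08e-04

[H⁺] = 10^(−pH) = 10^(−1.759) = 1.742e-02 M. For HA ⇌ H⁺ + A⁻, Ka = x²/(C − x) = (1.742e-02)²/(0.446 − 1.742e-02) = 7.08e-04.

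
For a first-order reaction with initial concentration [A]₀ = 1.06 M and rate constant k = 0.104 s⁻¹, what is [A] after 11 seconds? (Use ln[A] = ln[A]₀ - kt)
0.3377 M

ln[A] = ln[A]₀ - k·t = ln(1.06) - (0.104)·(11) = 0.0583 - 1.1440 = -1.0857
[A] = e^(-1.0857) = 0.3377 M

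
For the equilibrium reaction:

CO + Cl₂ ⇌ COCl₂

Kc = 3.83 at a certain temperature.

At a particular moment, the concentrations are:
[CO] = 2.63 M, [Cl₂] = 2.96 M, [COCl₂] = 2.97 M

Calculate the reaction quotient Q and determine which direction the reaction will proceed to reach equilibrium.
Q = 0.382, Q < K, reaction proceeds forward (toward products)

Q = ([COCl₂]) / ([CO] × [Cl₂])
  = ((2.97)) / ((2.63)·(2.96)) = 2.97/7.7848 = 0.3815
Since Q = 0.3815 < Kc = 3.83, the reaction proceeds forward (toward products) to reach equilibrium.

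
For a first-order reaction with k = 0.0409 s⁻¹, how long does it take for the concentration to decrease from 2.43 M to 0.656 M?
32.02 s

From ln[A] = ln[A]₀ - k·t: t = ln([A]₀/[A])/k = ln(2.43/0.656)/0.0409 = ln(3.7043)/0.0409 = 1.3095/0.0409 = 32.02 s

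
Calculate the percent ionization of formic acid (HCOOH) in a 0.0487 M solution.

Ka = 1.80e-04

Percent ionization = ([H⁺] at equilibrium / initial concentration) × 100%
Percent ionization = 5.9%

Let x = [H⁺]. Ka = x²/(C - x) ⇒ x² + (1.80e-04)x - (1.80e-04)(0.0487) = 0. x = 2.8721e-03. Percent = (2.8721e-03/0.0487) × 100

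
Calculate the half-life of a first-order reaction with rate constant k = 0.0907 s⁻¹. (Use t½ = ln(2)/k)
7.64 s

t½ = ln(2)/k = 0.6931/0.0907 = 7.64 s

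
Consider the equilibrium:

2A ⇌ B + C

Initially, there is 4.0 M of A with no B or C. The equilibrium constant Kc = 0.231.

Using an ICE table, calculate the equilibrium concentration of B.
[B] = 0.980 M

ICE: [A] = 4.0 − 2x, [B] = [C] = x.
Kc = x²/(4.0 − 2x)² = 0.231 ⇒ √Kc = x/(4.0 − 2x).
x = √0.231·4.0/(1 + 2√0.231) = 0.48062·4.0/1.9612 = 0.98024.
[B] = x = 0.980 M.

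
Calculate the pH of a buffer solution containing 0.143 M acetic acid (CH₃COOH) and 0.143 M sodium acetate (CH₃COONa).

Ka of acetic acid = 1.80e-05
pH = 4.74

pKa = -log(1.80e-05) = 4.74. pH = pKa + log([A⁻]/[HA]) = 4.74 + log(0.143/0.143)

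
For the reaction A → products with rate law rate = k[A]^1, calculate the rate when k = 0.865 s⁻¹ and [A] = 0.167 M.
0.1445 M/s

rate = k·[A]^1 = 0.865·(0.167)^1 = 0.865·0.167 = 0.1445 M/s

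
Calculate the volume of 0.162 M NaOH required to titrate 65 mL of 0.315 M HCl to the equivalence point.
V_{base} = 126.4 mL

At equivalence: moles acid = moles base.
moles HCl = 0.315 M × 0.065 L = 0.020475 mol
V_NaOH = 0.020475 mol ÷ 0.162 M = 0.1264 L = 126.4 mL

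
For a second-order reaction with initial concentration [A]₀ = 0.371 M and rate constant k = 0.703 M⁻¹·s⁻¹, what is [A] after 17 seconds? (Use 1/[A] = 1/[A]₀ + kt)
0.0683 M

1/[A] = 1/[A]₀ + k·t = 1/0.371 + (0.703)·(17) = 2.6954 + 11.9510 = 14.6464
[A] = 1/14.6464 = 0.0683 M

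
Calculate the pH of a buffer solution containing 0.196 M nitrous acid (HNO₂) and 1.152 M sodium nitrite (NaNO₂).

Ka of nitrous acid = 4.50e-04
pH = 4.12

pKa = -log(4.50e-04) = 3.35. pH = pKa + log([A⁻]/[HA]) = 3.35 + log(1.152/0.196)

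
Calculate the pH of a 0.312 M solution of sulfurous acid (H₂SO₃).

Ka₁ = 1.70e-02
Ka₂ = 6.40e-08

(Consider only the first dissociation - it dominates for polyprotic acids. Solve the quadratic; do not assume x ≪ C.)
pH = 1.19

x² + Ka₁·x − Ka₁·C = 0 with Ka₁ = 1.70e-02, C = 0.312.
x = (−Ka₁ + √(Ka₁² + 4·Ka₁·C))/2 = 6.4823e-02 M, so pH = 1.19.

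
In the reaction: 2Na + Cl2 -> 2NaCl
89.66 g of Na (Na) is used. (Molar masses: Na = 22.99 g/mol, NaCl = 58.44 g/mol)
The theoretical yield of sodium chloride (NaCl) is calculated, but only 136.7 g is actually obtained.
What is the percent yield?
Moles of Na = 89.66 g ÷ 22.99 g/mol = 3.89996 mol
Mole ratio: 2 mol NaCl / 2 mol Na
Moles of NaCl = 3.89996 × (2/2) = 3.89996 mol
Theoretical yield = 3.89996 mol × 58.44 g/mol = 227.91 g
Actual yield = 136.7 g
Percent yield = (136.7 / 227.91) × 100% = 60.0%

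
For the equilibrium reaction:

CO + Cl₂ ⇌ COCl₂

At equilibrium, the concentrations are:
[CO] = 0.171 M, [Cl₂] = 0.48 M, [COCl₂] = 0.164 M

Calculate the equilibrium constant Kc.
K_c = 1.9981

Kc = ([COCl₂]) / ([CO] × [Cl₂])
   = ((0.164)) / ((0.171)·(0.48))
   = 0.164 / 0.08208 = 1.9981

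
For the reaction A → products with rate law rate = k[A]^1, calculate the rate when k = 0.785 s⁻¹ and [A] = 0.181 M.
0.1421 M/s

rate = k·[A]^1 = 0.785·(0.181)^1 = 0.785·0.181 = 0.1421 M/s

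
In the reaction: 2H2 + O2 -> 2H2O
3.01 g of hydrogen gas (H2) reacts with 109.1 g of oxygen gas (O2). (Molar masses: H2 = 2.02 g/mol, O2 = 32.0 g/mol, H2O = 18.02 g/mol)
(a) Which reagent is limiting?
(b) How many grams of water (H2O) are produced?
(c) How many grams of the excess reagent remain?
(a) H2, (b) 26.85 g, (c) 85.26 g

Moles of H2 = 3.01 g ÷ 2.02 g/mol = 1.4901 mol
Moles of O2 = 109.1 g ÷ 32.0 g/mol = 3.40937 mol
Moles ÷ coefficient: H2: 1.4901/2 = 0.745, O2: 3.40937/1 = 3.409
(a) H2 has the smaller value, so H2 is the limiting reagent.
(b) Moles of H2O = 1.4901 mol H2 × (2/2) = 1.4901 mol; mass = 1.4901 mol × 18.02 g/mol = 26.85 g
(c) O2 consumed = 1.4901 × (1/2) = 0.74505 mol; remaining = 3.40937 − 0.74505 = 2.66433 mol; mass = 2.66433 mol × 32.0 g/mol = 85.26 g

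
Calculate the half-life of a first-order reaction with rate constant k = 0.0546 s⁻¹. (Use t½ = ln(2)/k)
12.70 s

t½ = ln(2)/k = 0.6931/0.0546 = 12.70 s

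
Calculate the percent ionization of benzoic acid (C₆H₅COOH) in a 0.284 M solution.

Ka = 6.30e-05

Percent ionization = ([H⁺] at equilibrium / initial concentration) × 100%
Percent ionization = 1.48%

Let x = [H⁺]. Ka = x²/(C - x) ⇒ x² + (6.30e-05)x - (6.30e-05)(0.284) = 0. x = 4.1985e-03. Percent = (4.1985e-03/0.284) × 100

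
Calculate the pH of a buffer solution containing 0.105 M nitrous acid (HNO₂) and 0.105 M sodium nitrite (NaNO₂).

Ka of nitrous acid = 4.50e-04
pH = 3.35

pKa = -log(4.50e-04) = 3.35. pH = pKa + log([A⁻]/[HA]) = 3.35 + log(0.105/0.105)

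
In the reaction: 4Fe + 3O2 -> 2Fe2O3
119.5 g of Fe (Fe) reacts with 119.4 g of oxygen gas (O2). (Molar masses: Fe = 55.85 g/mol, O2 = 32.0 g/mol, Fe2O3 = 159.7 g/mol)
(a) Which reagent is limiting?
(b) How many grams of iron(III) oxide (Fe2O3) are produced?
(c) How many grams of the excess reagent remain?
(a) Fe, (b) 170.9 g, (c) 68.05 g

Moles of Fe = 119.5 g ÷ 55.85 g/mol = 2.13966 mol
Moles of O2 = 119.4 g ÷ 32.0 g/mol = 3.73125 mol
Moles ÷ coefficient: Fe: 2.13966/4 = 0.5349, O2: 3.73125/3 = 1.244
(a) Fe has the smaller value, so Fe is the limiting reagent.
(b) Moles of Fe2O3 = 2.13966 mol Fe × (2/4) = 1.06983 mol; mass = 1.06983 mol × 159.7 g/mol = 170.9 g
(c) O2 consumed = 2.13966 × (3/4) = 1.60474 mol; remaining = 3.73125 − 1.60474 = 2.12651 mol; mass = 2.12651 mol × 32.0 g/mol = 68.05 g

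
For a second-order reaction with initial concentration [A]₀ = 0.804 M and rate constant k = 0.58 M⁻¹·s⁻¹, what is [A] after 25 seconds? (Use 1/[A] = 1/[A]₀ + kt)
0.0635 M

1/[A] = 1/[A]₀ + k·t = 1/0.804 + (0.58)·(25) = 1.2438 + 14.5000 = 15.7438
[A] = 1/15.7438 = 0.0635 M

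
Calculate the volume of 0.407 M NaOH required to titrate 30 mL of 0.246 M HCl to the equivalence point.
V_{base} = 18.1 mL

At equivalence: moles acid = moles base.
moles HCl = 0.246 M × 0.03 L = 0.00738 mol
V_NaOH = 0.00738 mol ÷ 0.407 M = 0.01813 L = 18.1 mL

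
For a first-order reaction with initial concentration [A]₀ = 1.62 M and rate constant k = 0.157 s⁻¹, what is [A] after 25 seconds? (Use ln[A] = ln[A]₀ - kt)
0.0320 M

ln[A] = ln[A]₀ - k·t = ln(1.62) - (0.157)·(25) = 0.4824 - 3.9250 = -3.4426
[A] = e^(-3.4426) = 0.0320 M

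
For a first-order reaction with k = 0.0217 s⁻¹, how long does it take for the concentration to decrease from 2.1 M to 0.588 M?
58.66 s

From ln[A] = ln[A]₀ - k·t: t = ln([A]₀/[A])/k = ln(2.1/0.588)/0.0217 = ln(3.5714)/0.0217 = 1.2730/0.0217 = 58.66 s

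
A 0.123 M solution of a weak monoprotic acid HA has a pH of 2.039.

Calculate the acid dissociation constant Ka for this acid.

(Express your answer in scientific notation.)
K_a = 7.34e-04

[H⁺] = 10^(−pH) = 10^(−2.039) = 9.141e-03 M. For HA ⇌ H⁺ + A⁻, Ka = x²/(C − x) = (9.141e-03)²/(0.123 − 9.141e-03) = 7.34e-04.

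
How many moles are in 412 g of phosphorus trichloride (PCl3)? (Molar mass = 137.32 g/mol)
Moles = 412 g ÷ 137.32 g/mol = 3 mol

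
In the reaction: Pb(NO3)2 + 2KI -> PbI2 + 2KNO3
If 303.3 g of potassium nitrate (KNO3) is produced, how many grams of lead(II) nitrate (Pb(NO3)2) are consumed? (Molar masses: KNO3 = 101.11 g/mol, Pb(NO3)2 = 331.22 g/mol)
Moles of KNO3 = 303.3 g ÷ 101.11 g/mol = 2.9997 mol
Mole ratio: 1 mol Pb(NO3)2 / 2 mol KNO3
Moles of Pb(NO3)2 = 2.9997 × (1/2) = 1.49985 mol
Mass of Pb(NO3)2 = 1.49985 mol × 331.22 g/mol = 496.8 g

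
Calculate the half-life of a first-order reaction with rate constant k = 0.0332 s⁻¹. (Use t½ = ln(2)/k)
20.88 s

t½ = ln(2)/k = 0.6931/0.0332 = 20.88 s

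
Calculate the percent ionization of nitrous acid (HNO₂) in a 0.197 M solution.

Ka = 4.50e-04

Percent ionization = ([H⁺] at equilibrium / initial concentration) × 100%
Percent ionization = 4.67%

Let x = [H⁺]. Ka = x²/(C - x) ⇒ x² + (4.50e-04)x - (4.50e-04)(0.197) = 0. x = 9.1931e-03. Percent = (9.1931e-03/0.197) × 100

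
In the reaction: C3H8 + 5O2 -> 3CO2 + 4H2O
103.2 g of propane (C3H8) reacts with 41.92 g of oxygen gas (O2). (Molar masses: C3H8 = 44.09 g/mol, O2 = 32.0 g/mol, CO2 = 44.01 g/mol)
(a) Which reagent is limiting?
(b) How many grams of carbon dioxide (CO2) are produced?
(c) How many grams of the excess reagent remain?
(a) O2, (b) 34.59 g, (c) 91.65 g

Moles of C3H8 = 103.2 g ÷ 44.09 g/mol = 2.34067 mol
Moles of O2 = 41.92 g ÷ 32.0 g/mol = 1.31 mol
Moles ÷ coefficient: C3H8: 2.34067/1 = 2.341, O2: 1.31/5 = 0.262
(a) O2 has the smaller value, so O2 is the limiting reagent.
(b) Moles of CO2 = 1.31 mol O2 × (3/5) = 0.786 mol; mass = 0.786 mol × 44.01 g/mol = 34.59 g
(c) C3H8 consumed = 1.31 × (1/5) = 0.262 mol; remaining = 2.34067 − 0.262 = 2.07867 mol; mass = 2.07867 mol × 44.09 g/mol = 91.65 g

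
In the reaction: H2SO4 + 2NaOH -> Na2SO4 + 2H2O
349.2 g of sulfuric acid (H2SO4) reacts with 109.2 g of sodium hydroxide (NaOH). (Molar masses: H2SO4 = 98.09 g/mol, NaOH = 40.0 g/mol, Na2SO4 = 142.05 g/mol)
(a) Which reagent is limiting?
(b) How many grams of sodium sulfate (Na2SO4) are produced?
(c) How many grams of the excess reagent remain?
(a) NaOH, (b) 193.9 g, (c) 215.3 g

Moles of H2SO4 = 349.2 g ÷ 98.09 g/mol = 3.56 mol
Moles of NaOH = 109.2 g ÷ 40.0 g/mol = 2.73 mol
Moles ÷ coefficient: H2SO4: 3.56/1 = 3.56, NaOH: 2.73/2 = 1.365
(a) NaOH has the smaller value, so NaOH is the limiting reagent.
(b) Moles of Na2SO4 = 2.73 mol NaOH × (1/2) = 1.365 mol; mass = 1.365 mol × 142.05 g/mol = 193.9 g
(c) H2SO4 consumed = 2.73 × (1/2) = 1.365 mol; remaining = 3.56 − 1.365 = 2.195 mol; mass = 2.195 mol × 98.09 g/mol = 215.3 g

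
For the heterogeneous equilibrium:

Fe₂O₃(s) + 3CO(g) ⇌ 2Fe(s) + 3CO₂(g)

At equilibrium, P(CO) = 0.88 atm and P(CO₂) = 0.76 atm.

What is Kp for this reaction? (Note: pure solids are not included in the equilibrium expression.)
K_p = 0.644

Solids (Fe₂O₃, Fe) are excluded.
Kp = P(CO₂)³/P(CO)³ = (0.76)³/(0.88)³ = 0.439/0.6815 = 0.644.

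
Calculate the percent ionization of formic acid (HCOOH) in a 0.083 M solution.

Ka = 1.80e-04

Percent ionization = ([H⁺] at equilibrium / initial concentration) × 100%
Percent ionization = 4.55%

Let x = [H⁺]. Ka = x²/(C - x) ⇒ x² + (1.80e-04)x - (1.80e-04)(0.083) = 0. x = 3.7763e-03. Percent = (3.7763e-03/0.083) × 100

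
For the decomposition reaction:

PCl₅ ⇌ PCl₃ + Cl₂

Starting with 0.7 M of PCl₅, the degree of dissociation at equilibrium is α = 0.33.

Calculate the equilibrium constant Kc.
K_c = 0.1138

x = α·[A]₀ = 0.33 × 0.7 = 0.231 M dissociated.
At eq: [PCl₅] = 0.7 − 0.231 = 0.469 M; [PCl₃] = [Cl₂] = x = 0.231 M.
Kc = [PCl₃][Cl₂]/[PCl₅] = (0.231)²/0.469 = 0.1138.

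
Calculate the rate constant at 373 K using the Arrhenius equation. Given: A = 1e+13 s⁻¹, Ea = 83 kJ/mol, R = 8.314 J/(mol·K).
2.38e+01 s⁻¹

k = A·exp(-Ea/(R·T)) = 1e+13·exp(-83000/(8.314·373)) = 1e+13·exp(-26.7645) = 1e+13·2.3786e-12 = 2.38e+01 s⁻¹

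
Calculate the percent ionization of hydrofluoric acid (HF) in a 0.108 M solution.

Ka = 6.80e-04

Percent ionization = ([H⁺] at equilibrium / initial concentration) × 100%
Percent ionization = 7.63%

Let x = [H⁺]. Ka = x²/(C - x) ⇒ x² + (6.80e-04)x - (6.80e-04)(0.108) = 0. x = 8.2365e-03. Percent = (8.2365e-03/0.108) × 100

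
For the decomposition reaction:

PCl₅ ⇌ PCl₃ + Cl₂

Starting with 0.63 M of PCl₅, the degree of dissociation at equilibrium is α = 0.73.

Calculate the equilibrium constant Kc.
K_c = 1.2434

x = α·[A]₀ = 0.73 × 0.63 = 0.4599 M dissociated.
At eq: [PCl₅] = 0.63 − 0.4599 = 0.1701 M; [PCl₃] = [Cl₂] = x = 0.4599 M.
Kc = [PCl₃][Cl₂]/[PCl₅] = (0.4599)²/0.1701 = 1.243.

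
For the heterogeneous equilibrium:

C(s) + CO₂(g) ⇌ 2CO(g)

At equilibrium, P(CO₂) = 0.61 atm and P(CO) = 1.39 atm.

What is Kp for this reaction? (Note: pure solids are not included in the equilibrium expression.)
K_p = 3.167

Solid C is excluded.
Kp = P(CO)²/P(CO₂) = (1.39)²/0.61 = 1.932/0.61 = 3.167.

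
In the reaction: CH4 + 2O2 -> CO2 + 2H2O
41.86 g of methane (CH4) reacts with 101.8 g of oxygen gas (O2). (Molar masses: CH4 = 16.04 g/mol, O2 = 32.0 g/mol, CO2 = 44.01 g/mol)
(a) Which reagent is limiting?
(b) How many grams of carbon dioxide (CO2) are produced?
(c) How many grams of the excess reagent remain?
(a) O2, (b) 70 g, (c) 16.35 g

Moles of CH4 = 41.86 g ÷ 16.04 g/mol = 2.60973 mol
Moles of O2 = 101.8 g ÷ 32.0 g/mol = 3.18125 mol
Moles ÷ coefficient: CH4: 2.60973/1 = 2.61, O2: 3.18125/2 = 1.591
(a) O2 has the smaller value, so O2 is the limiting reagent.
(b) Moles of CO2 = 3.18125 mol O2 × (1/2) = 1.59062 mol; mass = 1.59062 mol × 44.01 g/mol = 70 g
(c) CH4 consumed = 3.18125 × (1/2) = 1.59062 mol; remaining = 2.60973 − 1.59062 = 1.0191 mol; mass = 1.0191 mol × 16.04 g/mol = 16.35 g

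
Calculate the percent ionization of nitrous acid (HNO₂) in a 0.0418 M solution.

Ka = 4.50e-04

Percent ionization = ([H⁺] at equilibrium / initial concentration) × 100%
Percent ionization = 9.85%

Let x = [H⁺]. Ka = x²/(C - x) ⇒ x² + (4.50e-04)x - (4.50e-04)(0.0418) = 0. x = 4.1179e-03. Percent = (4.1179e-03/0.0418) × 100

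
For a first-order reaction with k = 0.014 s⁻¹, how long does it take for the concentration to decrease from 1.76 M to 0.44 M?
99.02 s

From ln[A] = ln[A]₀ - k·t: t = ln([A]₀/[A])/k = ln(1.76/0.44)/0.014 = ln(4.0000)/0.014 = 1.3863/0.014 = 99.02 s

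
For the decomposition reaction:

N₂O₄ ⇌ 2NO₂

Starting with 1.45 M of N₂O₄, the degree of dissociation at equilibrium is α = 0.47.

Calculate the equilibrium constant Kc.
K_c = 2.4174

x = α·[A]₀ = 0.47 × 1.45 = 0.6815 M dissociated.
At eq: [N₂O₄] = 1.45 − 0.6815 = 0.7685 M; [NO₂] = 2x = 1.363 M.
Kc = [NO₂]²/[N₂O₄] = (1.363)²/0.7685 = 2.417.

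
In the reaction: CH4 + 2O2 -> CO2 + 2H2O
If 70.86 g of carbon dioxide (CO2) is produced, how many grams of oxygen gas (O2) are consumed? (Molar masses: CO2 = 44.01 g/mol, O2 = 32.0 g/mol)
Moles of CO2 = 70.86 g ÷ 44.01 g/mol = 1.61009 mol
Mole ratio: 2 mol O2 / 1 mol CO2
Moles of O2 = 1.61009 × (2/1) = 3.22018 mol
Mass of O2 = 3.22018 mol × 32.0 g/mol = 103 g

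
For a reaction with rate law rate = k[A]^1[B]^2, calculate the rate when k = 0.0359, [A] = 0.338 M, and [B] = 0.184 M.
0.0004108 M/s

rate = k·[A]^1·[B]^2 = 0.0359·(0.338)^1·(0.184)^2 = 0.0359·0.338·0.033856 = 0.0004108 M/s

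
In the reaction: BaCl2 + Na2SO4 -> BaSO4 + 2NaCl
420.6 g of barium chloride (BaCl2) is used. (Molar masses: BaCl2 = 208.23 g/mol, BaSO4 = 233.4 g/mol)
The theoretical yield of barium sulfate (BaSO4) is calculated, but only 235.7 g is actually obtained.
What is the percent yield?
Moles of BaCl2 = 420.6 g ÷ 208.23 g/mol = 2.01988 mol
Mole ratio: 1 mol BaSO4 / 1 mol BaCl2
Moles of BaSO4 = 2.01988 × (1/1) = 2.01988 mol
Theoretical yield = 2.01988 mol × 233.4 g/mol = 471.44 g
Actual yield = 235.7 g
Percent yield = (235.7 / 471.44) × 100% = 50.0%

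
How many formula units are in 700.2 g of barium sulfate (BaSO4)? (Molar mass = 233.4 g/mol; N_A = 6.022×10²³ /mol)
Moles = 700.2 g ÷ 233.4 g/mol = 3 mol
Formula units = 3 mol × 6.022×10²³ /mol = 1.807e+24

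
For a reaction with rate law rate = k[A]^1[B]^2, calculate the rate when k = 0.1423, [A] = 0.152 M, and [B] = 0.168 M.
0.0006105 M/s

rate = k·[A]^1·[B]^2 = 0.1423·(0.152)^1·(0.168)^2 = 0.1423·0.152·0.028224 = 0.0006105 M/s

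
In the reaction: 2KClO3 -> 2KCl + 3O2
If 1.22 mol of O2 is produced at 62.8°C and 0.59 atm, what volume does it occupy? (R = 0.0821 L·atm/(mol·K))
T = 62.8°C + 273.15 = 335.95 K
V = nRT/P = (1.22 × 0.0821 × 335.95) / 0.59
V = 57.03 L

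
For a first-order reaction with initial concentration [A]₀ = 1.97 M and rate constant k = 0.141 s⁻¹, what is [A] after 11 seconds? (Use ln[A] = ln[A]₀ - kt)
0.4177 M

ln[A] = ln[A]₀ - k·t = ln(1.97) - (0.141)·(11) = 0.6780 - 1.5510 = -0.8730
[A] = e^(-0.8730) = 0.4177 M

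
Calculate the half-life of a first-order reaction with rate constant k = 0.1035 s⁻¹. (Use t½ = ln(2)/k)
6.70 s

t½ = ln(2)/k = 0.6931/0.1035 = 6.70 s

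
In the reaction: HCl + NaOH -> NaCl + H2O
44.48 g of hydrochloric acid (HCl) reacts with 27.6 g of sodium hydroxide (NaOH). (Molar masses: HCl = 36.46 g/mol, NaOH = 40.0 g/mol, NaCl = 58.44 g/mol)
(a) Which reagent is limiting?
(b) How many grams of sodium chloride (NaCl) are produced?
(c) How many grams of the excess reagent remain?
(a) NaOH, (b) 40.32 g, (c) 19.32 g

Moles of HCl = 44.48 g ÷ 36.46 g/mol = 1.21997 mol
Moles of NaOH = 27.6 g ÷ 40.0 g/mol = 0.69 mol
Moles ÷ coefficient: HCl: 1.21997/1 = 1.22, NaOH: 0.69/1 = 0.69
(a) NaOH has the smaller value, so NaOH is the limiting reagent.
(b) Moles of NaCl = 0.69 mol NaOH × (1/1) = 0.69 mol; mass = 0.69 mol × 58.44 g/mol = 40.32 g
(c) HCl consumed = 0.69 × (1/1) = 0.69 mol; remaining = 1.21997 − 0.69 = 0.529967 mol; mass = 0.529967 mol × 36.46 g/mol = 19.32 g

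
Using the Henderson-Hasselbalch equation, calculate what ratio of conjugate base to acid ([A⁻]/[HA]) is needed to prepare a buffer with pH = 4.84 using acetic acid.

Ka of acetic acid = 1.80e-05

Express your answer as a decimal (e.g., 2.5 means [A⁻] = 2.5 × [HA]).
[A⁻]/[HA] = 1.245

pKa = −log(1.80e-05) = 4.7447. pH = pKa + log([A⁻]/[HA]). 4.84 = 4.7447 + log(ratio). log(ratio) = 4.84 − 4.7447 = 0.0953. ratio = 10^(0.0953) = 1.245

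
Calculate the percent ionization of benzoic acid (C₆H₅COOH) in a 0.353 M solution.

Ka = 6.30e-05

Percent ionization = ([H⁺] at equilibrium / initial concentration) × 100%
Percent ionization = 1.33%

Let x = [H⁺]. Ka = x²/(C - x) ⇒ x² + (6.30e-05)x - (6.30e-05)(0.353) = 0. x = 4.6844e-03. Percent = (4.6844e-03/0.353) × 100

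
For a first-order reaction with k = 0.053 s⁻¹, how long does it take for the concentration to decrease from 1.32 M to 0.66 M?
13.08 s

From ln[A] = ln[A]₀ - k·t: t = ln([A]₀/[A])/k = ln(1.32/0.66)/0.053 = ln(2.0000)/0.053 = 0.6931/0.053 = 13.08 s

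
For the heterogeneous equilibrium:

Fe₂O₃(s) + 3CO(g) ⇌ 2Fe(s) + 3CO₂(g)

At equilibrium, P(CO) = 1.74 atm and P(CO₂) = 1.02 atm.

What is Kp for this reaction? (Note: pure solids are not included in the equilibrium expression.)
K_p = 0.201

Solids (Fe₂O₃, Fe) are excluded.
Kp = P(CO₂)³/P(CO)³ = (1.02)³/(1.74)³ = 1.061/5.268 = 0.201.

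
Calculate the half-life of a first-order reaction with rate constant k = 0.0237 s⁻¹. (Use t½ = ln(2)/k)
29.25 s

t½ = ln(2)/k = 0.6931/0.0237 = 29.25 s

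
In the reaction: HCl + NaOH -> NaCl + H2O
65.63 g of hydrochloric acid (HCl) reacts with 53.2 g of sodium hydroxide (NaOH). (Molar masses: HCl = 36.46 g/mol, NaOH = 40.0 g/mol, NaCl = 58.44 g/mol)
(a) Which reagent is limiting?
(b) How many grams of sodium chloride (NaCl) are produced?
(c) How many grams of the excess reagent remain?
(a) NaOH, (b) 77.73 g, (c) 17.14 g

Moles of HCl = 65.63 g ÷ 36.46 g/mol = 1.80005 mol
Moles of NaOH = 53.2 g ÷ 40.0 g/mol = 1.33 mol
Moles ÷ coefficient: HCl: 1.80005/1 = 1.8, NaOH: 1.33/1 = 1.33
(a) NaOH has the smaller value, so NaOH is the limiting reagent.
(b) Moles of NaCl = 1.33 mol NaOH × (1/1) = 1.33 mol; mass = 1.33 mol × 58.44 g/mol = 77.73 g
(c) HCl consumed = 1.33 × (1/1) = 1.33 mol; remaining = 1.80005 − 1.33 = 0.470055 mol; mass = 0.470055 mol × 36.46 g/mol = 17.14 g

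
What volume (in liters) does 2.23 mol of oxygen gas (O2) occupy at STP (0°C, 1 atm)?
At STP, 1 mol of gas occupies 22.4 L
Volume = 2.23 mol × 22.4 L/mol = 49.95 L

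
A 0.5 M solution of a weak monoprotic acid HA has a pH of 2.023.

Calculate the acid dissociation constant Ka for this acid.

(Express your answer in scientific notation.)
K_a = 1.83e-04

[H⁺] = 10^(−pH) = 10^(−2.023) = 9.484e-03 M. For HA ⇌ H⁺ + A⁻, Ka = x²/(C − x) = (9.484e-03)²/(0.5 − 9.484e-03) = 1.83e-04.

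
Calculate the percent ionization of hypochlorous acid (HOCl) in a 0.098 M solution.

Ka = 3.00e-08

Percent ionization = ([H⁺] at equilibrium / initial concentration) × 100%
Percent ionization = 0.0553%

Let x = [H⁺]. Ka = x²/(C - x) ⇒ x² + (3.00e-08)x - (3.00e-08)(0.098) = 0. x = 5.4207e-05. Percent = (5.4207e-05/0.098) × 100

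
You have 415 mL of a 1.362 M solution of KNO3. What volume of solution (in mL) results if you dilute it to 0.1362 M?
Using M₁V₁ = M₂V₂:
1.362 × 415 = 0.1362 × V₂
V₂ = (1.362 × 415) / 0.1362 = 4150 mL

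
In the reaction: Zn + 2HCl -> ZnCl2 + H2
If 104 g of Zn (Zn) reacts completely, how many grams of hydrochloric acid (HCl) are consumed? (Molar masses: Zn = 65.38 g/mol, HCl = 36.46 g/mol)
Moles of Zn = 104 g ÷ 65.38 g/mol = 1.5907 mol
Mole ratio: 2 mol HCl / 1 mol Zn
Moles of HCl = 1.5907 × (2/1) = 3.1814 mol
Mass of HCl = 3.1814 mol × 36.46 g/mol = 116 g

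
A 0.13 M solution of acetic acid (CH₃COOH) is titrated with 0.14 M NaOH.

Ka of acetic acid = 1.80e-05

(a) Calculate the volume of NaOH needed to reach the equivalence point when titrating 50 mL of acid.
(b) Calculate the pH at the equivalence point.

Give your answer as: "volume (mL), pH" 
V = 46.4 mL, pH = 8.79

(a) At equivalence: moles acid = moles base.
moles acid = 0.13 × 0.05 = 0.0065 mol; V_NaOH = 0.0065/0.14 = 0.04643 L = 46.4 mL.
(b) At equivalence, all acid → conjugate base A⁻ at [A⁻] = 0.0065/0.09643 = 0.06741 M.
Kb = Kw/Ka = 1.0e-14/1.80e-05 = 5.556e-10; [OH⁻] = √(Kb·[A⁻]) = 6.120e-06; pOH = 5.21; pH = 14 − pOH = 8.79.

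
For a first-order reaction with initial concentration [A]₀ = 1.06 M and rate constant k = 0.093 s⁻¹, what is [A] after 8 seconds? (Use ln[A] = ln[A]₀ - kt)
0.5037 M

ln[A] = ln[A]₀ - k·t = ln(1.06) - (0.093)·(8) = 0.0583 - 0.7440 = -0.6857
[A] = e^(-0.6857) = 0.5037 M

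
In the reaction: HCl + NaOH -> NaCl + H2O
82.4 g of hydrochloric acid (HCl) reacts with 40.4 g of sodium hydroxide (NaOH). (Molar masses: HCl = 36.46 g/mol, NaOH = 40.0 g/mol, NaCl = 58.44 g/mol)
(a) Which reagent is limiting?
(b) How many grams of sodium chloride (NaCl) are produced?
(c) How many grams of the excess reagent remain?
(a) NaOH, (b) 59.02 g, (c) 45.58 g

Moles of HCl = 82.4 g ÷ 36.46 g/mol = 2.26001 mol
Moles of NaOH = 40.4 g ÷ 40.0 g/mol = 1.01 mol
Moles ÷ coefficient: HCl: 2.26001/1 = 2.26, NaOH: 1.01/1 = 1.01
(a) NaOH has the smaller value, so NaOH is the limiting reagent.
(b) Moles of NaCl = 1.01 mol NaOH × (1/1) = 1.01 mol; mass = 1.01 mol × 58.44 g/mol = 59.02 g
(c) HCl consumed = 1.01 × (1/1) = 1.01 mol; remaining = 2.26001 − 1.01 = 1.25001 mol; mass = 1.25001 mol × 36.46 g/mol = 45.58 g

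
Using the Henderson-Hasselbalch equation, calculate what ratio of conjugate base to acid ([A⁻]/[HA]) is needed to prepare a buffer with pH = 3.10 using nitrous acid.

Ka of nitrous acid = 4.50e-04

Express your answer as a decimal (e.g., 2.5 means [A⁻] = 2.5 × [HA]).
[A⁻]/[HA] = 0.567

pKa = −log(4.50e-04) = 3.3468. pH = pKa + log([A⁻]/[HA]). 3.10 = 3.3468 + log(ratio). log(ratio) = 3.10 − 3.3468 = -0.2468. ratio = 10^(-0.2468) = 0.567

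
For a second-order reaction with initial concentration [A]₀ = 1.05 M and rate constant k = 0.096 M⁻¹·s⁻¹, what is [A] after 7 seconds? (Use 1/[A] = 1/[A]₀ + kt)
0.6156 M

1/[A] = 1/[A]₀ + k·t = 1/1.05 + (0.096)·(7) = 0.9524 + 0.6720 = 1.6244
[A] = 1/1.6244 = 0.6156 M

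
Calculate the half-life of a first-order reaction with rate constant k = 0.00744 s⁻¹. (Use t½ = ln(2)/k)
93.16 s

t½ = ln(2)/k = 0.6931/0.00744 = 93.16 s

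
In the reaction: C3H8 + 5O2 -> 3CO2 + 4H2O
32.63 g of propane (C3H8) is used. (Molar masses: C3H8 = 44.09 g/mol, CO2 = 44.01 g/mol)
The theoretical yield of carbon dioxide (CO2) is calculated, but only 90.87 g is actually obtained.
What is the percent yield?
Moles of C3H8 = 32.63 g ÷ 44.09 g/mol = 0.740077 mol
Mole ratio: 3 mol CO2 / 1 mol C3H8
Moles of CO2 = 0.740077 × (3/1) = 2.22023 mol
Theoretical yield = 2.22023 mol × 44.01 g/mol = 97.712 g
Actual yield = 90.87 g
Percent yield = (90.87 / 97.712) × 100% = 93.0%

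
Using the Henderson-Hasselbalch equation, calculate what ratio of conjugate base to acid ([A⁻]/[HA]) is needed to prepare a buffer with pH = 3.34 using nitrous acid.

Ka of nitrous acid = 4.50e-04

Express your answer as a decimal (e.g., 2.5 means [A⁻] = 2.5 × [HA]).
[A⁻]/[HA] = 0.984

pKa = −log(4.50e-04) = 3.3468. pH = pKa + log([A⁻]/[HA]). 3.34 = 3.3468 + log(ratio). log(ratio) = 3.34 − 3.3468 = -0.0068. ratio = 10^(-0.0068) = 0.984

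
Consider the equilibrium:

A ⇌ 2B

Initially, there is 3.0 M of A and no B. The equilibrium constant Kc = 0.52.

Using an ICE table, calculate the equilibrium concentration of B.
[B] = 1.126 M

ICE: [A] = 3.0 − x, [B] = 2x.
Kc = (2x)²/(3.0 − x) = 0.52 ⇒ 4x² + 0.52x − 1.56 = 0.
x = (−0.52 + √(0.52² + 4·4·1.56))/(2·4) = (−0.52 + √25.23)/8 = 0.56287.
[B] = 2x = 1.126 M.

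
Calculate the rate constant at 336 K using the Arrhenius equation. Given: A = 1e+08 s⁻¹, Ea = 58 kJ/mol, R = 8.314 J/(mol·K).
9.62e-02 s⁻¹

k = A·exp(-Ea/(R·T)) = 1e+08·exp(-58000/(8.314·336)) = 1e+08·exp(-20.7625) = 1e+08·9.6157e-10 = 9.62e-02 s⁻¹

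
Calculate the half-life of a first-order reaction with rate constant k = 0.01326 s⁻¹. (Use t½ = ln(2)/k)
52.27 s

t½ = ln(2)/k = 0.6931/0.01326 = 52.27 s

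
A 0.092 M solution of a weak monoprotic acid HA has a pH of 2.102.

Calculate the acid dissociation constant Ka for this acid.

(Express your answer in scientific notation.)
K_a = 7.43e-04

[H⁺] = 10^(−pH) = 10^(−2.102) = 7.907e-03 M. For HA ⇌ H⁺ + A⁻, Ka = x²/(C − x) = (7.907e-03)²/(0.092 − 7.907e-03) = 7.43e-04.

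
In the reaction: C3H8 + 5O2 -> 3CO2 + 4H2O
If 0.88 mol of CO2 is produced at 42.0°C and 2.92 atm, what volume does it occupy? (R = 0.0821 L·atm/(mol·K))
T = 42.0°C + 273.15 = 315.15 K
V = nRT/P = (0.88 × 0.0821 × 315.15) / 2.92
V = 7.80 L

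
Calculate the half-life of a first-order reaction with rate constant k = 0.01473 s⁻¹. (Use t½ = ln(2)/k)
47.06 s

t½ = ln(2)/k = 0.6931/0.01473 = 47.06 s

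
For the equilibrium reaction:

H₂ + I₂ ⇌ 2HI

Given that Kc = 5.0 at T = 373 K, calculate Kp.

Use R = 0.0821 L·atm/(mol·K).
K_p = 5.0000

Δn = (moles gaseous products) − (moles gaseous reactants) = 0
T = 373 K; RT = 0.0821 × 373 = 30.6233
Kp = Kc·(RT)^Δn = 5.0 × (30.6233)^0 = 5.0 × 1 = 5.0000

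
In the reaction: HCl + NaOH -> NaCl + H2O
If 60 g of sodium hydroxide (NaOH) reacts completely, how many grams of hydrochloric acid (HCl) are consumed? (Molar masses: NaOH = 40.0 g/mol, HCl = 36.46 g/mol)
Moles of NaOH = 60 g ÷ 40.0 g/mol = 1.5 mol
Mole ratio: 1 mol HCl / 1 mol NaOH
Moles of HCl = 1.5 × (1/1) = 1.5 mol
Mass of HCl = 1.5 mol × 36.46 g/mol = 54.69 g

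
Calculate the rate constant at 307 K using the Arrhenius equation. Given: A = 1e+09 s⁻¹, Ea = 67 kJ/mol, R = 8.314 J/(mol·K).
3.98e-03 s⁻¹

k = A·exp(-Ea/(R·T)) = 1e+09·exp(-67000/(8.314·307)) = 1e+09·exp(-26.2498) = 1e+09·3.9797e-12 = 3.98e-03 s⁻¹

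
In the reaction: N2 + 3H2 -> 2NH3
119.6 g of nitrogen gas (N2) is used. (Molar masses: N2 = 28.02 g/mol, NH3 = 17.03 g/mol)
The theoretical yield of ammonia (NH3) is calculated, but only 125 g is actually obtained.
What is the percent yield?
Moles of N2 = 119.6 g ÷ 28.02 g/mol = 4.26838 mol
Mole ratio: 2 mol NH3 / 1 mol N2
Moles of NH3 = 4.26838 × (2/1) = 8.53676 mol
Theoretical yield = 8.53676 mol × 17.03 g/mol = 145.38 g
Actual yield = 125 g
Percent yield = (125 / 145.38) × 100% = 86.0%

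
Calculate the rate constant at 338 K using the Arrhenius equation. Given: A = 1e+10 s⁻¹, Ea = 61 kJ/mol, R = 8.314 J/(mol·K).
3.74e+00 s⁻¹

k = A·exp(-Ea/(R·T)) = 1e+10·exp(-61000/(8.314·338)) = 1e+10·exp(-21.7072) = 1e+10·3.7385e-10 = 3.74e+00 s⁻¹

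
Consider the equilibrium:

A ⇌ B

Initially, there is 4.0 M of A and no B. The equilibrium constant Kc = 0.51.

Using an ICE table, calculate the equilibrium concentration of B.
[B] = 1.351 M

ICE: [A] = 4.0 − x, [B] = x.
Kc = x/(4.0 − x) = 0.51 ⇒ x = 0.51·4.0/(1 + 0.51) = 2.04/1.51 = 1.351.
[B] = x = 1.351 M.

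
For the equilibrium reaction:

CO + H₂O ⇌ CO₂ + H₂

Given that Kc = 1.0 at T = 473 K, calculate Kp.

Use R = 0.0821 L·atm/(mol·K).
K_p = 1.0000

Δn = (moles gaseous products) − (moles gaseous reactants) = 0
T = 473 K; RT = 0.0821 × 473 = 38.8333
Kp = Kc·(RT)^Δn = 1.0 × (38.8333)^0 = 1.0 × 1 = 1.0000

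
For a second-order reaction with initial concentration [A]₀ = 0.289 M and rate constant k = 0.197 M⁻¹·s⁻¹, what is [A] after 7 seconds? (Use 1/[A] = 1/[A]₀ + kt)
0.2066 M

1/[A] = 1/[A]₀ + k·t = 1/0.289 + (0.197)·(7) = 3.4602 + 1.3790 = 4.8392
[A] = 1/4.8392 = 0.2066 M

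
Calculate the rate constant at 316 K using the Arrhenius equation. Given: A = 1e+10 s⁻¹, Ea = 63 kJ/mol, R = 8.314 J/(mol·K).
3.85e-01 s⁻¹

k = A·exp(-Ea/(R·T)) = 1e+10·exp(-63000/(8.314·316)) = 1e+10·exp(-23.9797) = 1e+10·3.8526e-11 = 3.85e-01 s⁻¹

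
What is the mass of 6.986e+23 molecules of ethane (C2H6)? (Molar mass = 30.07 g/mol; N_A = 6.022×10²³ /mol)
Moles = 6.986e+23 ÷ 6.022×10²³ = 1.16008 mol
Mass = 1.16008 mol × 30.07 g/mol = 34.88 g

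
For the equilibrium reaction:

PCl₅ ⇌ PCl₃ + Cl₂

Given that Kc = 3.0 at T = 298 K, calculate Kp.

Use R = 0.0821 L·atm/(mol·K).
K_p = 73.3974

Δn = (moles gaseous products) − (moles gaseous reactants) = 1
T = 298 K; RT = 0.0821 × 298 = 24.4658
Kp = Kc·(RT)^Δn = 3.0 × (24.4658)^1 = 3.0 × 24.4658 = 73.3974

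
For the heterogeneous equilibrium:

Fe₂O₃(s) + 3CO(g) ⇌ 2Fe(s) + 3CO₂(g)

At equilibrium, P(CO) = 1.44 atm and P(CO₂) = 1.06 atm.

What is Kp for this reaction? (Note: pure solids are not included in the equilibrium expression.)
K_p = 0.399

Solids (Fe₂O₃, Fe) are excluded.
Kp = P(CO₂)³/P(CO)³ = (1.06)³/(1.44)³ = 1.191/2.986 = 0.399.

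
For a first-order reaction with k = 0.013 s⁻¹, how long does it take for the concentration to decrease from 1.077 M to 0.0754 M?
204.55 s

From ln[A] = ln[A]₀ - k·t: t = ln([A]₀/[A])/k = ln(1.077/0.0754)/0.013 = ln(14.2838)/0.013 = 2.6591/0.013 = 204.55 s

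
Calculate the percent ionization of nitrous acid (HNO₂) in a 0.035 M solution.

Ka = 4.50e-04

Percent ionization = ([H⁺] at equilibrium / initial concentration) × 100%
Percent ionization = 10.7%

Let x = [H⁺]. Ka = x²/(C - x) ⇒ x² + (4.50e-04)x - (4.50e-04)(0.035) = 0. x = 3.7500e-03. Percent = (3.7500e-03/0.035) × 100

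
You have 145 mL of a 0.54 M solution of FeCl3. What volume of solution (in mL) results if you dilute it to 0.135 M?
Using M₁V₁ = M₂V₂:
0.54 × 145 = 0.135 × V₂
V₂ = (0.54 × 145) / 0.135 = 580 mL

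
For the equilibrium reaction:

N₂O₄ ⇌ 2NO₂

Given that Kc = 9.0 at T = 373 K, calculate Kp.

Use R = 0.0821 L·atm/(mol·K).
K_p = 275.6097

Δn = (moles gaseous products) − (moles gaseous reactants) = 1
T = 373 K; RT = 0.0821 × 373 = 30.6233
Kp = Kc·(RT)^Δn = 9.0 × (30.6233)^1 = 9.0 × 30.6233 = 275.6097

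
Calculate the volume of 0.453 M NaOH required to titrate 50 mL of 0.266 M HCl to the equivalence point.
V_{base} = 29.4 mL

At equivalence: moles acid = moles base.
moles HCl = 0.266 M × 0.05 L = 0.0133 mol
V_NaOH = 0.0133 mol ÷ 0.453 M = 0.02936 L = 29.4 mL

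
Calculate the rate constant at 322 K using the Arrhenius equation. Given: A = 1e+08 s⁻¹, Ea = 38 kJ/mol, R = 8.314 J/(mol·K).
6.85e+01 s⁻¹

k = A·exp(-Ea/(R·T)) = 1e+08·exp(-38000/(8.314·322)) = 1e+08·exp(-14.1944) = 1e+08·6.8461e-07 = 6.85e+01 s⁻¹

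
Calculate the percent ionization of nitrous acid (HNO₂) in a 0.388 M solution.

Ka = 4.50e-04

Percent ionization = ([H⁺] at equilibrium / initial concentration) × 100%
Percent ionization = 3.35%

Let x = [H⁺]. Ka = x²/(C - x) ⇒ x² + (4.50e-04)x - (4.50e-04)(0.388) = 0. x = 1.2991e-02. Percent = (1.2991e-02/0.388) × 100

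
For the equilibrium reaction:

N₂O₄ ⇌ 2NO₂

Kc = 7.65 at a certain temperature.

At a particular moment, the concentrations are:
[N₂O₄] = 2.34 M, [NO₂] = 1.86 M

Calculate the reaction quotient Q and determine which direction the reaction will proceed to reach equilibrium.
Q = 1.478, Q < K, reaction proceeds forward (toward products)

Q = ([NO₂]^2) / ([N₂O₄])
  = ((1.86)^2) / ((2.34)) = 3.4596/2.34 = 1.478
Since Q = 1.478 < Kc = 7.65, the reaction proceeds forward (toward products) to reach equilibrium.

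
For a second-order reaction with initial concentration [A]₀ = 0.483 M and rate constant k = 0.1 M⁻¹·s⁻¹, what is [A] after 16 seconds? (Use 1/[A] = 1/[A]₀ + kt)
0.2725 M

1/[A] = 1/[A]₀ + k·t = 1/0.483 + (0.1)·(16) = 2.0704 + 1.6000 = 3.6704
[A] = 1/3.6704 = 0.2725 M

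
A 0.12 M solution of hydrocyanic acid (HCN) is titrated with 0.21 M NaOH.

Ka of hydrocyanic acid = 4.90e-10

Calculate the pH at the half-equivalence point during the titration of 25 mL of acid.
pH = pKa = 9.31

At the half-equivalence point, [HA] = [A⁻], so by Henderson–Hasselbalch pH = pKa + log(1) = pKa.
pKa = −log(4.90e-10) = 9.31.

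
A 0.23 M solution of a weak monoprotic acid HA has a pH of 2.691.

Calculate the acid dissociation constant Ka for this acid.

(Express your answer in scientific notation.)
K_a = 1.82e-05

[H⁺] = 10^(−pH) = 10^(−2.691) = 2.037e-03 M. For HA ⇌ H⁺ + A⁻, Ka = x²/(C − x) = (2.037e-03)²/(0.23 − 2.037e-03) = 1.82e-05.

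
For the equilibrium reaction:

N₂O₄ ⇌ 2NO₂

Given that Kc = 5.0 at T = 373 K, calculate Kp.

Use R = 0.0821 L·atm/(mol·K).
K_p = 153.1165

Δn = (moles gaseous products) − (moles gaseous reactants) = 1
T = 373 K; RT = 0.0821 × 373 = 30.6233
Kp = Kc·(RT)^Δn = 5.0 × (30.6233)^1 = 5.0 × 30.6233 = 153.1165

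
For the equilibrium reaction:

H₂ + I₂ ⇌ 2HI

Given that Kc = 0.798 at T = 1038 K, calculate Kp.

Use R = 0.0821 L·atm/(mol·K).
K_p = 0.7980

Δn = (moles gaseous products) − (moles gaseous reactants) = 0
T = 1038 K; RT = 0.0821 × 1038 = 85.2198
Kp = Kc·(RT)^Δn = 0.798 × (85.2198)^0 = 0.798 × 1 = 0.7980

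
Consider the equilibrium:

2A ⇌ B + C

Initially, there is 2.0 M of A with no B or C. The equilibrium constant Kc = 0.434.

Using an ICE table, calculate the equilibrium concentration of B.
[B] = 0.569 M

ICE: [A] = 2.0 − 2x, [B] = [C] = x.
Kc = x²/(2.0 − 2x)² = 0.434 ⇒ √Kc = x/(2.0 − 2x).
x = √0.434·2.0/(1 + 2√0.434) = 0.65879·2.0/2.3176 = 0.56851.
[B] = x = 0.569 M.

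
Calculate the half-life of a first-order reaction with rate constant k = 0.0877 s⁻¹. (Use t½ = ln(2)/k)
7.90 s

t½ = ln(2)/k = 0.6931/0.0877 = 7.90 s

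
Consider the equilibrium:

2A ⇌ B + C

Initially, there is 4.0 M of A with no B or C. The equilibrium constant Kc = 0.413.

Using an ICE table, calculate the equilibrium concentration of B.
[B] = 1.125 M

ICE: [A] = 4.0 − 2x, [B] = [C] = x.
Kc = x²/(4.0 − 2x)² = 0.413 ⇒ √Kc = x/(4.0 − 2x).
x = √0.413·4.0/(1 + 2√0.413) = 0.64265·4.0/2.2853 = 1.1248.
[B] = x = 1.125 M.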